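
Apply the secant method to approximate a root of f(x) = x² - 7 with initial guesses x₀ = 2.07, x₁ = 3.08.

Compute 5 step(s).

f(x) = x² - 7
x₀ = 2.07, x₁ = 3.08

Secant formula: x_{n+1} = x_n - f(x_n)(x_n - x_{n-1})/(f(x_n) - f(x_{n-1}))

Iteration 1:
  f(2.070000) = -2.715100
  f(3.080000) = 2.486400
  x_2 = 3.080000 - 2.486400×(3.080000 - 2.070000)/(2.486400 - (-2.715100))
       = 2.597204
Iteration 2:
  f(3.080000) = 2.486400
  f(2.597204) = -0.254532
  x_3 = 2.597204 - (-0.254532)×(2.597204 - 3.080000)/(-0.254532 - 2.486400)
       = 2.642038
Iteration 3:
  f(2.597204) = -0.254532
  f(2.642038) = -0.019636
  x_4 = 2.642038 - (-0.019636)×(2.642038 - 2.597204)/(-0.019636 - (-0.254532))
       = 2.645786
Iteration 4:
  f(2.642038) = -0.019636
  f(2.645786) = 0.000182
  x_5 = 2.645786 - 0.000182×(2.645786 - 2.642038)/(0.000182 - (-0.019636))
       = 2.645751
Iteration 5:
  f(2.645786) = 0.000182
  f(2.645751) = 0.000000
  x_6 = 2.645751 - 0.000000×(2.645751 - 2.645786)/(0.000000 - 0.000182)
       = 2.645751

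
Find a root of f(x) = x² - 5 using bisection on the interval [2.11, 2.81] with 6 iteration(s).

f(x) = x² - 5
Initial interval: [2.11, 2.81]

Iteration 1:
  c_1 = (2.110000 + 2.810000)/2 = 2.460000
  f(c_1) = f(2.460000) = 1.051600
  f(a) × f(c) < 0, new interval: [2.110000, 2.460000]
Iteration 2:
  c_2 = (2.110000 + 2.460000)/2 = 2.285000
  f(c_2) = f(2.285000) = 0.221225
  f(a) × f(c) < 0, new interval: [2.110000, 2.285000]
Iteration 3:
  c_3 = (2.110000 + 2.285000)/2 = 2.197500
  f(c_3) = f(2.197500) = -0.170994
  f(a) × f(c) ≥ 0, new interval: [2.197500, 2.285000]
Iteration 4:
  c_4 = (2.197500 + 2.285000)/2 = 2.241250
  f(c_4) = f(2.241250) = 0.023202
  f(a) × f(c) < 0, new interval: [2.197500, 2.241250]
Iteration 5:
  c_5 = (2.197500 + 2.241250)/2 = 2.219375
  f(c_5) = f(2.219375) = -0.074375
  f(a) × f(c) ≥ 0, new interval: [2.219375, 2.241250]
Iteration 6:
  c_6 = (2.219375 + 2.241250)/2 = 2.230313
  f(c_6) = f(2.230313) = -0.025706
  f(a) × f(c) ≥ 0, new interval: [2.230313, 2.241250]

After 6 iteration(s), the approximation is c_6 = 2.230313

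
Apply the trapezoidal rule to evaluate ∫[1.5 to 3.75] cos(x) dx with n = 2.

f(x) = cos(x)
a = 1.5, b = 3.75, n = 2
h = (b - a)/n = 1.125000

Trapezoidal rule: (h/2)[f(x₀) + 2f(x₁) + 2f(x₂) + ... + f(xₙ)]

x_0 = 1.5000, f(x_0) = 0.070737, coefficient = 1
x_1 = 2.6250, f(x_1) = -0.869507, coefficient = 2
x_2 = 3.7500, f(x_2) = -0.820559, coefficient = 1

I ≈ (1.125000/2) × -2.488837 = -1.399971
Exact value: -1.569056
Error: 0.169086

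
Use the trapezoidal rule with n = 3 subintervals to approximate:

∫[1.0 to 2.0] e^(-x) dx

f(x) = e^(-x)
a = 1.0, b = 2.0, n = 3
h = (b - a)/n = 0.333333

Trapezoidal rule: (h/2)[f(x₀) + 2f(x₁) + 2f(x₂) + ... + f(xₙ)]

x_0 = 1.0000, f(x_0) = 0.367879, coefficient = 1
x_1 = 1.3333, f(x_1) = 0.263597, coefficient = 2
x_2 = 1.6667, f(x_2) = 0.188876, coefficient = 2
x_3 = 2.0000, f(x_3) = 0.135335, coefficient = 1

I ≈ (0.333333/2) × 1.408160 = 0.234693
Exact value: 0.232544
Error: 0.002149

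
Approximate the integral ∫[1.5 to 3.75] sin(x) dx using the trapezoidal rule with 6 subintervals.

f(x) = sin(x)
a = 1.5, b = 3.75, n = 6
h = (b - a)/n = 0.375000

Trapezoidal rule: (h/2)[f(x₀) + 2f(x₁) + 2f(x₂) + ... + f(xₙ)]

x_0 = 1.5000, f(x_0) = 0.997495, coefficient = 1
x_1 = 1.8750, f(x_1) = 0.954086, coefficient = 2
x_2 = 2.2500, f(x_2) = 0.778073, coefficient = 2
x_3 = 2.6250, f(x_3) = 0.493920, coefficient = 2
x_4 = 3.0000, f(x_4) = 0.141120, coefficient = 2
x_5 = 3.3750, f(x_5) = -0.231294, coefficient = 2
x_6 = 3.7500, f(x_6) = -0.571561, coefficient = 1

I ≈ (0.375000/2) × 4.697745 = 0.880827
Exact value: 0.891297
Error: 0.010469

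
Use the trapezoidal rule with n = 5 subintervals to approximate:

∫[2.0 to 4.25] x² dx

f(x) = x²
a = 2.0, b = 4.25, n = 5
h = (b - a)/n = 0.450000

Trapezoidal rule: (h/2)[f(x₀) + 2f(x₁) + 2f(x₂) + ... + f(xₙ)]

x_0 = 2.0000, f(x_0) = 4.000000, coefficient = 1
x_1 = 2.4500, f(x_1) = 6.002500, coefficient = 2
x_2 = 2.9000, f(x_2) = 8.410000, coefficient = 2
x_3 = 3.3500, f(x_3) = 11.222500, coefficient = 2
x_4 = 3.8000, f(x_4) = 14.440000, coefficient = 2
x_5 = 4.2500, f(x_5) = 18.062500, coefficient = 1

I ≈ (0.450000/2) × 102.212500 = 22.997813
Exact value: 22.921875
Error: 0.075938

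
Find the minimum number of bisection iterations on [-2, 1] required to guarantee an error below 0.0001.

We need (b-a)/2^n ≤ 0.0001
(1 - (-2))/2^n ≤ 0.0001
3/2^n ≤ 0.0001
2^n ≥ 30000
n ≥ log₂(30000) = 14.87
n ≥ 15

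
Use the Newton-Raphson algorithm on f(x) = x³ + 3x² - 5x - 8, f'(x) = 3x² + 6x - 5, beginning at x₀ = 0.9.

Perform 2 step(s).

f(x) = x³ + 3x² - 5x - 8
f'(x) = 3x² + 6x - 5
x₀ = 0.9

Newton-Raphson formula: x_{n+1} = x_n - f(x_n)/f'(x_n)

Iteration 1:
  f(0.900000) = -9.341000
  f'(0.900000) = 2.830000
  x_1 = 0.900000 - (-9.341000)/2.830000 = 4.200707
Iteration 2:
  f(4.200707) = 98.059683
  f'(4.200707) = 73.142051
  x_2 = 4.200707 - 98.059683/73.142051 = 2.860032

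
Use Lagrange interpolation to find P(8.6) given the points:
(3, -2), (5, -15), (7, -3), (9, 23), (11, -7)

Lagrange interpolation formula:
P(x) = Σ yᵢ × Lᵢ(x)
where Lᵢ(x) = Π_{j≠i} (x - xⱼ)/(xᵢ - xⱼ)

L_0(8.6) = (8.6 - 5)/(3 - 5) × (8.6 - 7)/(3 - 7) × (8.6 - 9)/(3 - 9) × (8.6 - 11)/(3 - 11) = 0.014400
L_1(8.6) = (8.6 - 3)/(5 - 3) × (8.6 - 7)/(5 - 7) × (8.6 - 9)/(5 - 9) × (8.6 - 11)/(5 - 11) = -0.089600
L_2(8.6) = (8.6 - 3)/(7 - 3) × (8.6 - 5)/(7 - 5) × (8.6 - 9)/(7 - 9) × (8.6 - 11)/(7 - 11) = 0.302400
L_3(8.6) = (8.6 - 3)/(9 - 3) × (8.6 - 5)/(9 - 5) × (8.6 - 7)/(9 - 7) × (8.6 - 11)/(9 - 11) = 0.806400
L_4(8.6) = (8.6 - 3)/(11 - 3) × (8.6 - 5)/(11 - 5) × (8.6 - 7)/(11 - 7) × (8.6 - 9)/(11 - 9) = -0.033600

P(8.6) = (-2)×L_0(8.6) + (-15)×L_1(8.6) + (-3)×L_2(8.6) + 23×L_3(8.6) + (-7)×L_4(8.6)
P(8.6) = 19.190400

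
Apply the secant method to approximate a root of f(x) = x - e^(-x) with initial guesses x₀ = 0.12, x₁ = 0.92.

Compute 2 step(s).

f(x) = x - e^(-x)
x₀ = 0.12, x₁ = 0.92

Secant formula: x_{n+1} = x_n - f(x_n)(x_n - x_{n-1})/(f(x_n) - f(x_{n-1}))

Iteration 1:
  f(0.120000) = -0.766920
  f(0.920000) = 0.521481
  x_2 = 0.920000 - 0.521481×(0.920000 - 0.120000)/(0.521481 - (-0.766920))
       = 0.596200
Iteration 2:
  f(0.920000) = 0.521481
  f(0.596200) = 0.045298
  x_3 = 0.596200 - 0.045298×(0.596200 - 0.920000)/(0.045298 - 0.521481)
       = 0.565397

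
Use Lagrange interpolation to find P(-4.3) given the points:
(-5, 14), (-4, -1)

Lagrange interpolation formula:
P(x) = Σ yᵢ × Lᵢ(x)
where Lᵢ(x) = Π_{j≠i} (x - xⱼ)/(xᵢ - xⱼ)

L_0(-4.3) = (-4.3 - (-4))/(-5 - (-4)) = 0.300000
L_1(-4.3) = (-4.3 - (-5))/(-4 - (-5)) = 0.700000

P(-4.3) = 14×L_0(-4.3) + (-1)×L_1(-4.3)
P(-4.3) = 3.500000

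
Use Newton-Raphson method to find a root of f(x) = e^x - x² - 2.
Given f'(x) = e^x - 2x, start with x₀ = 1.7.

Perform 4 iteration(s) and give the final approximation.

f(x) = e^x - x² - 2
f'(x) = e^x - 2x
x₀ = 1.7

Newton-Raphson formula: x_{n+1} = x_n - f(x_n)/f'(x_n)

Iteration 1:
  f(1.700000) = 0.583947
  f'(1.700000) = 2.073947
  x_1 = 1.700000 - 0.583947/2.073947 = 1.418437
Iteration 2:
  f(1.418437) = 0.118695
  f'(1.418437) = 1.293785
  x_2 = 1.418437 - 0.118695/1.293785 = 1.326694
Iteration 3:
  f(1.326694) = 0.008447
  f'(1.326694) = 1.115176
  x_3 = 1.326694 - 0.008447/1.115176 = 1.319119
Iteration 4:
  f(1.319119) = 0.000050
  f'(1.319119) = 1.101888
  x_4 = 1.319119 - 0.000050/1.101888 = 1.319074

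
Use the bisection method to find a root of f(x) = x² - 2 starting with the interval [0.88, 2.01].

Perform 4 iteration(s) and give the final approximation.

f(x) = x² - 2
Initial interval: [0.88, 2.01]

Iteration 1:
  c_1 = (0.880000 + 2.010000)/2 = 1.445000
  f(c_1) = f(1.445000) = 0.088025
  f(a) × f(c) < 0, new interval: [0.880000, 1.445000]
Iteration 2:
  c_2 = (0.880000 + 1.445000)/2 = 1.162500
  f(c_2) = f(1.162500) = -0.648594
  f(a) × f(c) ≥ 0, new interval: [1.162500, 1.445000]
Iteration 3:
  c_3 = (1.162500 + 1.445000)/2 = 1.303750
  f(c_3) = f(1.303750) = -0.300236
  f(a) × f(c) ≥ 0, new interval: [1.303750, 1.445000]
Iteration 4:
  c_4 = (1.303750 + 1.445000)/2 = 1.374375
  f(c_4) = f(1.374375) = -0.111093
  f(a) × f(c) ≥ 0, new interval: [1.374375, 1.445000]

After 4 iteration(s), the approximation is c_4 = 1.374375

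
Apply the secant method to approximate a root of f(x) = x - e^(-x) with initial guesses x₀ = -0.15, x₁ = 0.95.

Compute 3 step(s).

f(x) = x - e^(-x)
x₀ = -0.15, x₁ = 0.95

Secant formula: x_{n+1} = x_n - f(x_n)(x_n - x_{n-1})/(f(x_n) - f(x_{n-1}))

Iteration 1:
  f(-0.150000) = -1.311834
  f(0.950000) = 0.563259
  x_2 = 0.950000 - 0.563259×(0.950000 - (-0.150000))/(0.563259 - (-1.311834))
       = 0.619571
Iteration 2:
  f(0.950000) = 0.563259
  f(0.619571) = 0.081396
  x_3 = 0.619571 - 0.081396×(0.619571 - 0.950000)/(0.081396 - 0.563259)
       = 0.563755
Iteration 3:
  f(0.619571) = 0.081396
  f(0.563755) = -0.005313
  x_4 = 0.563755 - (-0.005313)×(0.563755 - 0.619571)/(-0.005313 - 0.081396)
       = 0.567175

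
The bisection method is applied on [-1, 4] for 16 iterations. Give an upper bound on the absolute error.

Bisection error bound: |error| ≤ (b-a)/2^n
|error| ≤ (4 - (-1))/2^16 = 5/2^16
|error| ≤ 0.0000762939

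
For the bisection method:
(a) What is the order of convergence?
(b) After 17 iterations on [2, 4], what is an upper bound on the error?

(a) Bisection has linear (order 1) convergence; the error is halved each step.

(b) Error bound = (b-a)/2^n = (4 - 2)/2^{17}
    = 2/2^{17}

(a) 1 (linear); (b) error ≤ 1.53e-05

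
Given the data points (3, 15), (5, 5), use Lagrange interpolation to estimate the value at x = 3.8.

Lagrange interpolation formula:
P(x) = Σ yᵢ × Lᵢ(x)
where Lᵢ(x) = Π_{j≠i} (x - xⱼ)/(xᵢ - xⱼ)

L_0(3.8) = (3.8 - 5)/(3 - 5) = 0.600000
L_1(3.8) = (3.8 - 3)/(5 - 3) = 0.400000

P(3.8) = 15×L_0(3.8) + 5×L_1(3.8)
P(3.8) = 11.000000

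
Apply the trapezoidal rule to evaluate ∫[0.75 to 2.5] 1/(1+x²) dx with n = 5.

f(x) = 1/(1+x²)
a = 0.75, b = 2.5, n = 5
h = (b - a)/n = 0.350000

Trapezoidal rule: (h/2)[f(x₀) + 2f(x₁) + 2f(x₂) + ... + f(xₙ)]

x_0 = 0.7500, f(x_0) = 0.640000, coefficient = 1
x_1 = 1.1000, f(x_1) = 0.452489, coefficient = 2
x_2 = 1.4500, f(x_2) = 0.322321, coefficient = 2
x_3 = 1.8000, f(x_3) = 0.235849, coefficient = 2
x_4 = 2.1500, f(x_4) = 0.177857, coefficient = 2
x_5 = 2.5000, f(x_5) = 0.137931, coefficient = 1

I ≈ (0.350000/2) × 3.154962 = 0.552118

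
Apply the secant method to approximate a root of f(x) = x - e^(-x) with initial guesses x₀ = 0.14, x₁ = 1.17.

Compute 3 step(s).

f(x) = x - e^(-x)
x₀ = 0.14, x₁ = 1.17

Secant formula: x_{n+1} = x_n - f(x_n)(x_n - x_{n-1})/(f(x_n) - f(x_{n-1}))

Iteration 1:
  f(0.140000) = -0.729358
  f(1.170000) = 0.859633
  x_2 = 1.170000 - 0.859633×(1.170000 - 0.140000)/(0.859633 - (-0.729358))
       = 0.612777
Iteration 2:
  f(1.170000) = 0.859633
  f(0.612777) = 0.070933
  x_3 = 0.612777 - 0.070933×(0.612777 - 1.170000)/(0.070933 - 0.859633)
       = 0.562662
Iteration 3:
  f(0.612777) = 0.070933
  f(0.562662) = -0.007028
  x_4 = 0.562662 - (-0.007028)×(0.562662 - 0.612777)/(-0.007028 - 0.070933)
       = 0.567180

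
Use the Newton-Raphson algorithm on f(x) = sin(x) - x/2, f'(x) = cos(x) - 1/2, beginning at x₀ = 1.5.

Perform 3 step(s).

f(x) = sin(x) - x/2
f'(x) = cos(x) - 1/2
x₀ = 1.5

Newton-Raphson formula: x_{n+1} = x_n - f(x_n)/f'(x_n)

Iteration 1:
  f(1.500000) = 0.247495
  f'(1.500000) = -0.429263
  x_1 = 1.500000 - 0.247495/(-0.429263) = 2.076558
Iteration 2:
  f(2.076558) = -0.163473
  f'(2.076558) = -0.984474
  x_2 = 2.076558 - (-0.163473)/(-0.984474) = 1.910507
Iteration 3:
  f(1.910507) = -0.012402
  f'(1.910507) = -0.833214
  x_3 = 1.910507 - (-0.012402)/(-0.833214) = 1.895622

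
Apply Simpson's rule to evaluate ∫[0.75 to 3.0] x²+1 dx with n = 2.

f(x) = x²+1
a = 0.75, b = 3.0, n = 2
h = (b - a)/n = 1.125000

Simpson's rule: (h/3)[f(x₀) + 4f(x₁) + 2f(x₂) + ... + f(xₙ)]

x_0 = 0.7500, f(x_0) = 1.562500, coefficient = 1
x_1 = 1.8750, f(x_1) = 4.515625, coefficient = 4
x_2 = 3.0000, f(x_2) = 10.000000, coefficient = 1

I ≈ (1.125000/3) × 29.625000 = 11.109375
Exact value: 11.109375
Error: 0.000000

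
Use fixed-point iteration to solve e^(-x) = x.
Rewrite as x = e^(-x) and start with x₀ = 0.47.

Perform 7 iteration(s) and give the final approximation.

Equation: e^(-x) = x
Fixed-point form: x = e^(-x)
x₀ = 0.47

x_1 = g(0.470000) = 0.625002
x_2 = g(0.625002) = 0.535260
x_3 = g(0.535260) = 0.585517
x_4 = g(0.585517) = 0.556818
x_5 = g(0.556818) = 0.573030
x_6 = g(0.573030) = 0.563815
x_7 = g(0.563815) = 0.569034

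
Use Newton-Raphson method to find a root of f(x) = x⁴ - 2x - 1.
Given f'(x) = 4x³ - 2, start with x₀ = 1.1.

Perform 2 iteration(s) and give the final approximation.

f(x) = x⁴ - 2x - 1
f'(x) = 4x³ - 2
x₀ = 1.1

Newton-Raphson formula: x_{n+1} = x_n - f(x_n)/f'(x_n)

Iteration 1:
  f(1.100000) = -1.735900
  f'(1.100000) = 3.324000
  x_1 = 1.100000 - (-1.735900)/3.324000 = 1.622232
Iteration 2:
  f(1.622232) = 2.681051
  f'(1.622232) = 15.076509
  x_2 = 1.622232 - 2.681051/15.076509 = 1.444403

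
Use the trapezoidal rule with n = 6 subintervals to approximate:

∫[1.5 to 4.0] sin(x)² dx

f(x) = sin(x)²
a = 1.5, b = 4.0, n = 6
h = (b - a)/n = 0.416667

Trapezoidal rule: (h/2)[f(x₀) + 2f(x₁) + 2f(x₂) + ... + f(xₙ)]

x_0 = 1.5000, f(x_0) = 0.994996, coefficient = 1
x_1 = 1.9167, f(x_1) = 0.885068, coefficient = 2
x_2 = 2.3333, f(x_2) = 0.522853, coefficient = 2
x_3 = 2.7500, f(x_3) = 0.145665, coefficient = 2
x_4 = 3.1667, f(x_4) = 0.000629, coefficient = 2
x_5 = 3.5833, f(x_5) = 0.182768, coefficient = 2
x_6 = 4.0000, f(x_6) = 0.572750, coefficient = 1

I ≈ (0.416667/2) × 5.041713 = 1.050357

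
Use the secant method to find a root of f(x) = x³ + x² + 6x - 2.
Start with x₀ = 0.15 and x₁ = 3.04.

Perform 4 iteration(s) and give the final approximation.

f(x) = x³ + x² + 6x - 2
x₀ = 0.15, x₁ = 3.04

Secant formula: x_{n+1} = x_n - f(x_n)(x_n - x_{n-1})/(f(x_n) - f(x_{n-1}))

Iteration 1:
  f(0.150000) = -1.074125
  f(3.040000) = 53.576064
  x_2 = 3.040000 - 53.576064×(3.040000 - 0.150000)/(53.576064 - (-1.074125))
       = 0.206802
Iteration 2:
  f(3.040000) = 53.576064
  f(0.206802) = -0.707579
  x_3 = 0.206802 - (-0.707579)×(0.206802 - 3.040000)/(-0.707579 - 53.576064)
       = 0.243732
Iteration 3:
  f(0.206802) = -0.707579
  f(0.243732) = -0.463724
  x_4 = 0.243732 - (-0.463724)×(0.243732 - 0.206802)/(-0.463724 - (-0.707579))
       = 0.313960
Iteration 4:
  f(0.243732) = -0.463724
  f(0.313960) = 0.013279
  x_5 = 0.313960 - 0.013279×(0.313960 - 0.243732)/(0.013279 - (-0.463724))
       = 0.312005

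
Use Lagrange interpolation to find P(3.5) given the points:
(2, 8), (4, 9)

Lagrange interpolation formula:
P(x) = Σ yᵢ × Lᵢ(x)
where Lᵢ(x) = Π_{j≠i} (x - xⱼ)/(xᵢ - xⱼ)

L_0(3.5) = (3.5 - 4)/(2 - 4) = 0.250000
L_1(3.5) = (3.5 - 2)/(4 - 2) = 0.750000

P(3.5) = 8×L_0(3.5) + 9×L_1(3.5)
P(3.5) = 8.750000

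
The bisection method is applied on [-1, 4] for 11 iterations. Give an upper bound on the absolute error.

Bisection error bound: |error| ≤ (b-a)/2^n
|error| ≤ (4 - (-1))/2^11 = 5/2^11
|error| ≤ 0.0024414062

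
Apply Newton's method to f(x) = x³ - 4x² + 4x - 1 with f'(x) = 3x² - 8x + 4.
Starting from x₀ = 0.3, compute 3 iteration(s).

f(x) = x³ - 4x² + 4x - 1
f'(x) = 3x² - 8x + 4
x₀ = 0.3

Newton-Raphson formula: x_{n+1} = x_n - f(x_n)/f'(x_n)

Iteration 1:
  f(0.300000) = -0.133000
  f'(0.300000) = 1.870000
  x_1 = 0.300000 - (-0.133000)/1.870000 = 0.371123
Iteration 2:
  f(0.371123) = -0.015322
  f'(0.371123) = 1.444213
  x_2 = 0.371123 - (-0.015322)/1.444213 = 0.381732
Iteration 3:
  f(0.381732) = -0.000324
  f'(0.381732) = 1.383303
  x_3 = 0.381732 - (-0.000324)/1.383303 = 0.381966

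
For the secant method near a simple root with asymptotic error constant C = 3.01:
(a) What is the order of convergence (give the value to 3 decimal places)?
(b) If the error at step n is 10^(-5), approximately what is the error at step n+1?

(a) Secant method has superlinear convergence with order φ = (1+√5)/2 ≈ 1.618.
    This means |e_{n+1}| ≈ C|e_n|^1.618.

(b) With |e_n| = 10^(-5) and C = 3.01:
    |e_{n+1}| ≈ 3.01 × (10^(-5))^1.618 = 3.01 × 10^(-8.09)

(a) ≈ 1.618 (golden ratio); (b) |e_{n+1}| ≈ 2.446e-08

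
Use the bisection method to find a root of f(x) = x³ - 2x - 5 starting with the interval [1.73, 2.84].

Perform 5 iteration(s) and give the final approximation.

f(x) = x³ - 2x - 5
Initial interval: [1.73, 2.84]

Iteration 1:
  c_1 = (1.730000 + 2.840000)/2 = 2.285000
  f(c_1) = f(2.285000) = 2.360499
  f(a) × f(c) < 0, new interval: [1.730000, 2.285000]
Iteration 2:
  c_2 = (1.730000 + 2.285000)/2 = 2.007500
  f(c_2) = f(2.007500) = -0.924662
  f(a) × f(c) ≥ 0, new interval: [2.007500, 2.285000]
Iteration 3:
  c_3 = (2.007500 + 2.285000)/2 = 2.146250
  f(c_3) = f(2.146250) = 0.593963
  f(a) × f(c) < 0, new interval: [2.007500, 2.146250]
Iteration 4:
  c_4 = (2.007500 + 2.146250)/2 = 2.076875
  f(c_4) = f(2.076875) = -0.195337
  f(a) × f(c) ≥ 0, new interval: [2.076875, 2.146250]
Iteration 5:
  c_5 = (2.076875 + 2.146250)/2 = 2.111563
  f(c_5) = f(2.111563) = 0.191691
  f(a) × f(c) < 0, new interval: [2.076875, 2.111563]

After 5 iteration(s), the approximation is c_5 = 2.111563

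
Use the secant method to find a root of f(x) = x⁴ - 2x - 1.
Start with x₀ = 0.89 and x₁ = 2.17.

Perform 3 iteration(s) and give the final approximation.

f(x) = x⁴ - 2x - 1
x₀ = 0.89, x₁ = 2.17

Secant formula: x_{n+1} = x_n - f(x_n)(x_n - x_{n-1})/(f(x_n) - f(x_{n-1}))

Iteration 1:
  f(0.890000) = -2.152578
  f(2.170000) = 16.833739
  x_2 = 2.170000 - 16.833739×(2.170000 - 0.890000)/(16.833739 - (-2.152578))
       = 1.035120
Iteration 2:
  f(2.170000) = 16.833739
  f(1.035120) = -1.922184
  x_3 = 1.035120 - (-1.922184)×(1.035120 - 2.170000)/(-1.922184 - 16.833739)
       = 1.151427
Iteration 3:
  f(1.035120) = -1.922184
  f(1.151427) = -1.545149
  x_4 = 1.151427 - (-1.545149)×(1.151427 - 1.035120)/(-1.545149 - (-1.922184))
       = 1.628072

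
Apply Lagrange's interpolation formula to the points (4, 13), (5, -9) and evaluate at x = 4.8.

Lagrange interpolation formula:
P(x) = Σ yᵢ × Lᵢ(x)
where Lᵢ(x) = Π_{j≠i} (x - xⱼ)/(xᵢ - xⱼ)

L_0(4.8) = (4.8 - 5)/(4 - 5) = 0.200000
L_1(4.8) = (4.8 - 4)/(5 - 4) = 0.800000

P(4.8) = 13×L_0(4.8) + (-9)×L_1(4.8)
P(4.8) = -4.600000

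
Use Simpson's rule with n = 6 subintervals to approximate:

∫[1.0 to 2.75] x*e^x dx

f(x) = x*e^x
a = 1.0, b = 2.75, n = 6
h = (b - a)/n = 0.291667

Simpson's rule: (h/3)[f(x₀) + 4f(x₁) + 2f(x₂) + ... + f(xₙ)]

x_0 = 1.0000, f(x_0) = 2.718282, coefficient = 1
x_1 = 1.2917, f(x_1) = 4.700176, coefficient = 4
x_2 = 1.5833, f(x_2) = 7.712679, coefficient = 2
x_3 = 1.8750, f(x_3) = 12.226536, coefficient = 4
x_4 = 2.1667, f(x_4) = 18.913133, coefficient = 2
x_5 = 2.4583, f(x_5) = 28.726411, coefficient = 4
x_6 = 2.7500, f(x_6) = 43.017238, coefficient = 1

I ≈ (0.291667/3) × 281.599638 = 27.377743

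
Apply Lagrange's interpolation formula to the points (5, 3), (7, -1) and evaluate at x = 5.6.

Lagrange interpolation formula:
P(x) = Σ yᵢ × Lᵢ(x)
where Lᵢ(x) = Π_{j≠i} (x - xⱼ)/(xᵢ - xⱼ)

L_0(5.6) = (5.6 - 7)/(5 - 7) = 0.700000
L_1(5.6) = (5.6 - 5)/(7 - 5) = 0.300000

P(5.6) = 3×L_0(5.6) + (-1)×L_1(5.6)
P(5.6) = 1.800000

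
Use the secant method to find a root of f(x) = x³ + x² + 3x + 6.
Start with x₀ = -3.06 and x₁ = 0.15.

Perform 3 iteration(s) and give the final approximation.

f(x) = x³ + x² + 3x + 6
x₀ = -3.06, x₁ = 0.15

Secant formula: x_{n+1} = x_n - f(x_n)(x_n - x_{n-1})/(f(x_n) - f(x_{n-1}))

Iteration 1:
  f(-3.060000) = -22.469016
  f(0.150000) = 6.475875
  x_2 = 0.150000 - 6.475875×(0.150000 - (-3.060000))/(6.475875 - (-22.469016))
       = -0.568177
Iteration 2:
  f(0.150000) = 6.475875
  f(-0.568177) = 4.434872
  x_3 = -0.568177 - 4.434872×(-0.568177 - 0.150000)/(4.434872 - 6.475875)
       = -2.128696
Iteration 3:
  f(-0.568177) = 4.434872
  f(-2.128696) = -5.500600
  x_4 = -2.128696 - (-5.500600)×(-2.128696 - (-0.568177))/(-5.500600 - 4.434872)
       = -1.264742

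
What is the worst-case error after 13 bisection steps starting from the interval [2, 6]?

Bisection error bound: |error| ≤ (b-a)/2^n
|error| ≤ (6 - 2)/2^13 = 4/2^13
|error| ≤ 0.0004882812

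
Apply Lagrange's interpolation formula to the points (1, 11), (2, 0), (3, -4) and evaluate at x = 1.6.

Lagrange interpolation formula:
P(x) = Σ yᵢ × Lᵢ(x)
where Lᵢ(x) = Π_{j≠i} (x - xⱼ)/(xᵢ - xⱼ)

L_0(1.6) = (1.6 - 2)/(1 - 2) × (1.6 - 3)/(1 - 3) = 0.280000
L_1(1.6) = (1.6 - 1)/(2 - 1) × (1.6 - 3)/(2 - 3) = 0.840000
L_2(1.6) = (1.6 - 1)/(3 - 1) × (1.6 - 2)/(3 - 2) = -0.120000

P(1.6) = 11×L_0(1.6) + 0×L_1(1.6) + (-4)×L_2(1.6)
P(1.6) = 3.560000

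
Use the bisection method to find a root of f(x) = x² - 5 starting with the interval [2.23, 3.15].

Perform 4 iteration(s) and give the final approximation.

f(x) = x² - 5
Initial interval: [2.23, 3.15]

Iteration 1:
  c_1 = (2.230000 + 3.150000)/2 = 2.690000
  f(c_1) = f(2.690000) = 2.236100
  f(a) × f(c) < 0, new interval: [2.230000, 2.690000]
Iteration 2:
  c_2 = (2.230000 + 2.690000)/2 = 2.460000
  f(c_2) = f(2.460000) = 1.051600
  f(a) × f(c) < 0, new interval: [2.230000, 2.460000]
Iteration 3:
  c_3 = (2.230000 + 2.460000)/2 = 2.345000
  f(c_3) = f(2.345000) = 0.499025
  f(a) × f(c) < 0, new interval: [2.230000, 2.345000]
Iteration 4:
  c_4 = (2.230000 + 2.345000)/2 = 2.287500
  f(c_4) = f(2.287500) = 0.232656
  f(a) × f(c) < 0, new interval: [2.230000, 2.287500]

After 4 iteration(s), the approximation is c_4 = 2.287500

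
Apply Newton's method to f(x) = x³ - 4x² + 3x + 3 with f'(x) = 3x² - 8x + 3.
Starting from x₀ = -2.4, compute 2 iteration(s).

f(x) = x³ - 4x² + 3x + 3
f'(x) = 3x² - 8x + 3
x₀ = -2.4

Newton-Raphson formula: x_{n+1} = x_n - f(x_n)/f'(x_n)

Iteration 1:
  f(-2.400000) = -41.064000
  f'(-2.400000) = 39.480000
  x_1 = -2.400000 - (-41.064000)/39.480000 = -1.359878
Iteration 2:
  f(-1.359878) = -10.991494
  f'(-1.359878) = 19.426835
  x_2 = -1.359878 - (-10.991494)/19.426835 = -0.794089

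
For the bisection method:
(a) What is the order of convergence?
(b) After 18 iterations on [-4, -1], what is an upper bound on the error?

(a) Bisection has linear (order 1) convergence; the error is halved each step.

(b) Error bound = (b-a)/2^n = (-1 - (-4))/2^{18}
    = 3/2^{18}

(a) 1 (linear); (b) error ≤ 1.14e-05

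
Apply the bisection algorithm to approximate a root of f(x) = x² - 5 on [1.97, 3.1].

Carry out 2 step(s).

f(x) = x² - 5
Initial interval: [1.97, 3.1]

Iteration 1:
  c_1 = (1.970000 + 3.100000)/2 = 2.535000
  f(c_1) = f(2.535000) = 1.426225
  f(a) × f(c) < 0, new interval: [1.970000, 2.535000]
Iteration 2:
  c_2 = (1.970000 + 2.535000)/2 = 2.252500
  f(c_2) = f(2.252500) = 0.073756
  f(a) × f(c) < 0, new interval: [1.970000, 2.252500]

After 2 iteration(s), the approximation is c_2 = 2.252500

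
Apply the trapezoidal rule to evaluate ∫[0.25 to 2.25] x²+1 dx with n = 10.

f(x) = x²+1
a = 0.25, b = 2.25, n = 10
h = (b - a)/n = 0.200000

Trapezoidal rule: (h/2)[f(x₀) + 2f(x₁) + 2f(x₂) + ... + f(xₙ)]

x_0 = 0.2500, f(x_0) = 1.062500, coefficient = 1
x_1 = 0.4500, f(x_1) = 1.202500, coefficient = 2
x_2 = 0.6500, f(x_2) = 1.422500, coefficient = 2
x_3 = 0.8500, f(x_3) = 1.722500, coefficient = 2
x_4 = 1.0500, f(x_4) = 2.102500, coefficient = 2
x_5 = 1.2500, f(x_5) = 2.562500, coefficient = 2
x_6 = 1.4500, f(x_6) = 3.102500, coefficient = 2
x_7 = 1.6500, f(x_7) = 3.722500, coefficient = 2
x_8 = 1.8500, f(x_8) = 4.422500, coefficient = 2
x_9 = 2.0500, f(x_9) = 5.202500, coefficient = 2
x_10 = 2.2500, f(x_10) = 6.062500, coefficient = 1

I ≈ (0.200000/2) × 58.050000 = 5.805000
Exact value: 5.791667
Error: 0.013333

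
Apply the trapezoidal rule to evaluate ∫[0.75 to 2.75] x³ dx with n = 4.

f(x) = x³
a = 0.75, b = 2.75, n = 4
h = (b - a)/n = 0.500000

Trapezoidal rule: (h/2)[f(x₀) + 2f(x₁) + 2f(x₂) + ... + f(xₙ)]

x_0 = 0.7500, f(x_0) = 0.421875, coefficient = 1
x_1 = 1.2500, f(x_1) = 1.953125, coefficient = 2
x_2 = 1.7500, f(x_2) = 5.359375, coefficient = 2
x_3 = 2.2500, f(x_3) = 11.390625, coefficient = 2
x_4 = 2.7500, f(x_4) = 20.796875, coefficient = 1

I ≈ (0.500000/2) × 58.625000 = 14.656250
Exact value: 14.218750
Error: 0.437500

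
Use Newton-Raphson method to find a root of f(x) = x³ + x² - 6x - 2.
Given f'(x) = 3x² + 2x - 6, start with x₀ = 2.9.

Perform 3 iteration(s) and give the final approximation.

f(x) = x³ + x² - 6x - 2
f'(x) = 3x² + 2x - 6
x₀ = 2.9

Newton-Raphson formula: x_{n+1} = x_n - f(x_n)/f'(x_n)

Iteration 1:
  f(2.900000) = 13.399000
  f'(2.900000) = 25.030000
  x_1 = 2.900000 - 13.399000/25.030000 = 2.364682
Iteration 2:
  f(2.364682) = 2.626277
  f'(2.364682) = 15.504533
  x_2 = 2.364682 - 2.626277/15.504533 = 2.195295
Iteration 3:
  f(2.195295) = 0.227376
  f'(2.195295) = 12.848546
  x_3 = 2.195295 - 0.227376/12.848546 = 2.177598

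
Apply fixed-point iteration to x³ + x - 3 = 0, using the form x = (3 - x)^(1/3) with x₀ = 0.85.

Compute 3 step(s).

Equation: x³ + x - 3 = 0
Fixed-point form: x = (3 - x)^(1/3)
x₀ = 0.85

x_1 = g(0.850000) = 1.290663
x_2 = g(1.290663) = 1.195664
x_3 = g(1.195664) = 1.217416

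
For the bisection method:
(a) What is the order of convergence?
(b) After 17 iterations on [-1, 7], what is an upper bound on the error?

(a) Bisection has linear (order 1) convergence; the error is halved each step.

(b) Error bound = (b-a)/2^n = (7 - (-1))/2^{17}
    = 8/2^{17}

(a) 1 (linear); (b) error ≤ 6.10e-05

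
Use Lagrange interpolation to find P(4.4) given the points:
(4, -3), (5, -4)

Lagrange interpolation formula:
P(x) = Σ yᵢ × Lᵢ(x)
where Lᵢ(x) = Π_{j≠i} (x - xⱼ)/(xᵢ - xⱼ)

L_0(4.4) = (4.4 - 5)/(4 - 5) = 0.600000
L_1(4.4) = (4.4 - 4)/(5 - 4) = 0.400000

P(4.4) = (-3)×L_0(4.4) + (-4)×L_1(4.4)
P(4.4) = -3.400000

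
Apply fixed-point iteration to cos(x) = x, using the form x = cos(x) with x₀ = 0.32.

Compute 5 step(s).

Equation: cos(x) = x
Fixed-point form: x = cos(x)
x₀ = 0.32

x_1 = g(0.320000) = 0.949235
x_2 = g(0.949235) = 0.582305
x_3 = g(0.582305) = 0.835197
x_4 = g(0.835197) = 0.671031
x_5 = g(0.671031) = 0.783181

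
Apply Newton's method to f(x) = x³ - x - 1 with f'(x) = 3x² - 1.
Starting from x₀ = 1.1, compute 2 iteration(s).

f(x) = x³ - x - 1
f'(x) = 3x² - 1
x₀ = 1.1

Newton-Raphson formula: x_{n+1} = x_n - f(x_n)/f'(x_n)

Iteration 1:
  f(1.100000) = -0.769000
  f'(1.100000) = 2.630000
  x_1 = 1.100000 - (-0.769000)/2.630000 = 1.392395
Iteration 2:
  f(1.392395) = 0.307132
  f'(1.392395) = 4.816295
  x_2 = 1.392395 - 0.307132/4.816295 = 1.328626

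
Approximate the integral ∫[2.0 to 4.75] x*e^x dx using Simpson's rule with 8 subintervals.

f(x) = x*e^x
a = 2.0, b = 4.75, n = 8
h = (b - a)/n = 0.343750

Simpson's rule: (h/3)[f(x₀) + 4f(x₁) + 2f(x₂) + ... + f(xₙ)]

x_0 = 2.0000, f(x_0) = 14.778112, coefficient = 1
x_1 = 2.3438, f(x_1) = 24.422436, coefficient = 4
x_2 = 2.6875, f(x_2) = 39.492524, coefficient = 2
x_3 = 3.0312, f(x_3) = 62.816958, coefficient = 4
x_4 = 3.3750, f(x_4) = 98.631958, coefficient = 2
x_5 = 3.7188, f(x_5) = 153.260270, coefficient = 4
x_6 = 4.0625, f(x_6) = 236.110177, coefficient = 2
x_7 = 4.4062, f(x_7) = 361.142995, coefficient = 4
x_8 = 4.7500, f(x_8) = 549.025352, coefficient = 1

I ≈ (0.343750/3) × 3718.843420 = 426.117475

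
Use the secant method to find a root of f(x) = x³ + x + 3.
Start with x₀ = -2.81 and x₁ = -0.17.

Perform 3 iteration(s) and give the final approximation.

f(x) = x³ + x + 3
x₀ = -2.81, x₁ = -0.17

Secant formula: x_{n+1} = x_n - f(x_n)(x_n - x_{n-1})/(f(x_n) - f(x_{n-1}))

Iteration 1:
  f(-2.810000) = -21.998041
  f(-0.170000) = 2.825087
  x_2 = -0.170000 - 2.825087×(-0.170000 - (-2.810000))/(2.825087 - (-21.998041))
       = -0.470455
Iteration 2:
  f(-0.170000) = 2.825087
  f(-0.470455) = 2.425420
  x_3 = -0.470455 - 2.425420×(-0.470455 - (-0.170000))/(2.425420 - 2.825087)
       = -2.293798
Iteration 3:
  f(-0.470455) = 2.425420
  f(-2.293798) = -11.362638
  x_4 = -2.293798 - (-11.362638)×(-2.293798 - (-0.470455))/(-11.362638 - 2.425420)
       = -0.791194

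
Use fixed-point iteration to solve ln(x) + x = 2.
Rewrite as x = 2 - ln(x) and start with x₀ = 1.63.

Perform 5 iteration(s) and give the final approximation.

Equation: ln(x) + x = 2
Fixed-point form: x = 2 - ln(x)
x₀ = 1.63

x_1 = g(1.630000) = 1.511420
x_2 = g(1.511420) = 1.586950
x_3 = g(1.586950) = 1.538186
x_4 = g(1.538186) = 1.569396
x_5 = g(1.569396) = 1.549309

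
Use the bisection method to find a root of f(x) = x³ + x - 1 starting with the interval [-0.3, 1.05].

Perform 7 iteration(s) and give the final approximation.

f(x) = x³ + x - 1
Initial interval: [-0.3, 1.05]

Iteration 1:
  c_1 = (-0.300000 + 1.050000)/2 = 0.375000
  f(c_1) = f(0.375000) = -0.572266
  f(a) × f(c) ≥ 0, new interval: [0.375000, 1.050000]
Iteration 2:
  c_2 = (0.375000 + 1.050000)/2 = 0.712500
  f(c_2) = f(0.712500) = 0.074205
  f(a) × f(c) < 0, new interval: [0.375000, 0.712500]
Iteration 3:
  c_3 = (0.375000 + 0.712500)/2 = 0.543750
  f(c_3) = f(0.543750) = -0.295483
  f(a) × f(c) ≥ 0, new interval: [0.543750, 0.712500]
Iteration 4:
  c_4 = (0.543750 + 0.712500)/2 = 0.628125
  f(c_4) = f(0.628125) = -0.124054
  f(a) × f(c) ≥ 0, new interval: [0.628125, 0.712500]
Iteration 5:
  c_5 = (0.628125 + 0.712500)/2 = 0.670313
  f(c_5) = f(0.670313) = -0.028503
  f(a) × f(c) ≥ 0, new interval: [0.670313, 0.712500]
Iteration 6:
  c_6 = (0.670313 + 0.712500)/2 = 0.691406
  f(c_6) = f(0.691406) = 0.021928
  f(a) × f(c) < 0, new interval: [0.670313, 0.691406]
Iteration 7:
  c_7 = (0.670313 + 0.691406)/2 = 0.680859
  f(c_7) = f(0.680859) = -0.003515
  f(a) × f(c) ≥ 0, new interval: [0.680859, 0.691406]

After 7 iteration(s), the approximation is c_7 = 0.680859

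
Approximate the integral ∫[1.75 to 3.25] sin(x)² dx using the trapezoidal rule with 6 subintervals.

f(x) = sin(x)²
a = 1.75, b = 3.25, n = 6
h = (b - a)/n = 0.250000

Trapezoidal rule: (h/2)[f(x₀) + 2f(x₁) + 2f(x₂) + ... + f(xₙ)]

x_0 = 1.7500, f(x_0) = 0.968228, coefficient = 1
x_1 = 2.0000, f(x_1) = 0.826822, coefficient = 2
x_2 = 2.2500, f(x_2) = 0.605398, coefficient = 2
x_3 = 2.5000, f(x_3) = 0.358169, coefficient = 2
x_4 = 2.7500, f(x_4) = 0.145665, coefficient = 2
x_5 = 3.0000, f(x_5) = 0.019915, coefficient = 2
x_6 = 3.2500, f(x_6) = 0.011706, coefficient = 1

I ≈ (0.250000/2) × 4.891872 = 0.611484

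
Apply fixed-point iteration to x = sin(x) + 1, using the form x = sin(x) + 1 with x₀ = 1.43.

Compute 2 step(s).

Equation: x = sin(x) + 1
Fixed-point form: x = sin(x) + 1
x₀ = 1.43

x_1 = g(1.430000) = 1.990105
x_2 = g(1.990105) = 1.913371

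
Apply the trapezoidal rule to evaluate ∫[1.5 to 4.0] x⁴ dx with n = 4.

f(x) = x⁴
a = 1.5, b = 4.0, n = 4
h = (b - a)/n = 0.625000

Trapezoidal rule: (h/2)[f(x₀) + 2f(x₁) + 2f(x₂) + ... + f(xₙ)]

x_0 = 1.5000, f(x_0) = 5.062500, coefficient = 1
x_1 = 2.1250, f(x_1) = 20.390869, coefficient = 2
x_2 = 2.7500, f(x_2) = 57.191406, coefficient = 2
x_3 = 3.3750, f(x_3) = 129.746338, coefficient = 2
x_4 = 4.0000, f(x_4) = 256.000000, coefficient = 1

I ≈ (0.625000/2) × 675.719727 = 211.162415
Exact value: 203.281250
Error: 7.881165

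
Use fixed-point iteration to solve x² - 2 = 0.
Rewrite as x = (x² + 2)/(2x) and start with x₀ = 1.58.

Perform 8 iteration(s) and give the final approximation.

Equation: x² - 2 = 0
Fixed-point form: x = (x² + 2)/(2x)
x₀ = 1.58

x_1 = g(1.580000) = 1.422911
x_2 = g(1.422911) = 1.414240
x_3 = g(1.414240) = 1.414214
x_4 = g(1.414214) = 1.414214
x_5 = g(1.414214) = 1.414214
x_6 = g(1.414214) = 1.414214
x_7 = g(1.414214) = 1.414214
x_8 = g(1.414214) = 1.414214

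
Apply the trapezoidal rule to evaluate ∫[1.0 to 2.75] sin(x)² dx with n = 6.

f(x) = sin(x)²
a = 1.0, b = 2.75, n = 6
h = (b - a)/n = 0.291667

Trapezoidal rule: (h/2)[f(x₀) + 2f(x₁) + 2f(x₂) + ... + f(xₙ)]

x_0 = 1.0000, f(x_0) = 0.708073, coefficient = 1
x_1 = 1.2917, f(x_1) = 0.924089, coefficient = 2
x_2 = 1.5833, f(x_2) = 0.999843, coefficient = 2
x_3 = 1.8750, f(x_3) = 0.910280, coefficient = 2
x_4 = 2.1667, f(x_4) = 0.685022, coefficient = 2
x_5 = 2.4583, f(x_5) = 0.398570, coefficient = 2
x_6 = 2.7500, f(x_6) = 0.145665, coefficient = 1

I ≈ (0.291667/2) × 8.689345 = 1.267196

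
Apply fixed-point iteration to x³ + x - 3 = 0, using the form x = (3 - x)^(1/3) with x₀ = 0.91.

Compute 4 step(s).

Equation: x³ + x - 3 = 0
Fixed-point form: x = (3 - x)^(1/3)
x₀ = 0.91

x_1 = g(0.910000) = 1.278543
x_2 = g(1.278543) = 1.198483
x_3 = g(1.198483) = 1.216782
x_4 = g(1.216782) = 1.212648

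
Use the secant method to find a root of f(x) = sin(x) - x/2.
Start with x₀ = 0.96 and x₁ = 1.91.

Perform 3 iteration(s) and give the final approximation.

f(x) = sin(x) - x/2
x₀ = 0.96, x₁ = 1.91

Secant formula: x_{n+1} = x_n - f(x_n)(x_n - x_{n-1})/(f(x_n) - f(x_{n-1}))

Iteration 1:
  f(0.960000) = 0.339192
  f(1.910000) = -0.011980
  x_2 = 1.910000 - (-0.011980)×(1.910000 - 0.960000)/(-0.011980 - 0.339192)
       = 1.877591
Iteration 2:
  f(1.910000) = -0.011980
  f(1.877591) = 0.014511
  x_3 = 1.877591 - 0.014511×(1.877591 - 1.910000)/(0.014511 - (-0.011980))
       = 1.895344
Iteration 3:
  f(1.877591) = 0.014511
  f(1.895344) = 0.000123
  x_4 = 1.895344 - 0.000123×(1.895344 - 1.877591)/(0.000123 - 0.014511)
       = 1.895496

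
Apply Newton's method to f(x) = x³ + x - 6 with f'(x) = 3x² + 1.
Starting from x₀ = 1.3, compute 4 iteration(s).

f(x) = x³ + x - 6
f'(x) = 3x² + 1
x₀ = 1.3

Newton-Raphson formula: x_{n+1} = x_n - f(x_n)/f'(x_n)

Iteration 1:
  f(1.300000) = -2.503000
  f'(1.300000) = 6.070000
  x_1 = 1.300000 - (-2.503000)/6.070000 = 1.712356
Iteration 2:
  f(1.712356) = 0.733262
  f'(1.712356) = 9.796488
  x_2 = 1.712356 - 0.733262/9.796488 = 1.637506
Iteration 3:
  f(1.637506) = 0.028361
  f'(1.637506) = 9.044282
  x_3 = 1.637506 - 0.028361/9.044282 = 1.634371
Iteration 4:
  f(1.634371) = 0.000048
  f'(1.634371) = 9.013502
  x_4 = 1.634371 - 0.000048/9.013502 = 1.634365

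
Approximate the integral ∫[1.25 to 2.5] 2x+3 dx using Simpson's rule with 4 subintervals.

f(x) = 2x+3
a = 1.25, b = 2.5, n = 4
h = (b - a)/n = 0.312500

Simpson's rule: (h/3)[f(x₀) + 4f(x₁) + 2f(x₂) + ... + f(xₙ)]

x_0 = 1.2500, f(x_0) = 5.500000, coefficient = 1
x_1 = 1.5625, f(x_1) = 6.125000, coefficient = 4
x_2 = 1.8750, f(x_2) = 6.750000, coefficient = 2
x_3 = 2.1875, f(x_3) = 7.375000, coefficient = 4
x_4 = 2.5000, f(x_4) = 8.000000, coefficient = 1

I ≈ (0.312500/3) × 81.000000 = 8.437500
Exact value: 8.437500
Error: 0.000000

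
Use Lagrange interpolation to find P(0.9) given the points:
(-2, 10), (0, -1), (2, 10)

Lagrange interpolation formula:
P(x) = Σ yᵢ × Lᵢ(x)
where Lᵢ(x) = Π_{j≠i} (x - xⱼ)/(xᵢ - xⱼ)

L_0(0.9) = (0.9 - 0)/(-2 - 0) × (0.9 - 2)/(-2 - 2) = -0.123750
L_1(0.9) = (0.9 - (-2))/(0 - (-2)) × (0.9 - 2)/(0 - 2) = 0.797500
L_2(0.9) = (0.9 - (-2))/(2 - (-2)) × (0.9 - 0)/(2 - 0) = 0.326250

P(0.9) = 10×L_0(0.9) + (-1)×L_1(0.9) + 10×L_2(0.9)
P(0.9) = 1.227500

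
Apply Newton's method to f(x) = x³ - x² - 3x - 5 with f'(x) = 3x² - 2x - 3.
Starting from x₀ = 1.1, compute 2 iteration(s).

f(x) = x³ - x² - 3x - 5
f'(x) = 3x² - 2x - 3
x₀ = 1.1

Newton-Raphson formula: x_{n+1} = x_n - f(x_n)/f'(x_n)

Iteration 1:
  f(1.100000) = -8.179000
  f'(1.100000) = -1.570000
  x_1 = 1.100000 - (-8.179000)/(-1.570000) = -4.109554
Iteration 2:
  f(-4.109554) = -78.963712
  f'(-4.109554) = 55.884414
  x_2 = -4.109554 - (-78.963712)/55.884414 = -2.696571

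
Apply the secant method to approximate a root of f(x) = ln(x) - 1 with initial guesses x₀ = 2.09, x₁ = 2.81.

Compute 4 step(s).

f(x) = ln(x) - 1
x₀ = 2.09, x₁ = 2.81

Secant formula: x_{n+1} = x_n - f(x_n)(x_n - x_{n-1})/(f(x_n) - f(x_{n-1}))

Iteration 1:
  f(2.090000) = -0.262836
  f(2.810000) = 0.033184
  x_2 = 2.810000 - 0.033184×(2.810000 - 2.090000)/(0.033184 - (-0.262836))
       = 2.729287
Iteration 2:
  f(2.810000) = 0.033184
  f(2.729287) = 0.004040
  x_3 = 2.729287 - 0.004040×(2.729287 - 2.810000)/(0.004040 - 0.033184)
       = 2.718097
Iteration 3:
  f(2.729287) = 0.004040
  f(2.718097) = -0.000068
  x_4 = 2.718097 - (-0.000068)×(2.718097 - 2.729287)/(-0.000068 - 0.004040)
       = 2.718282
Iteration 4:
  f(2.718097) = -0.000068
  f(2.718282) = 0.000000
  x_5 = 2.718282 - 0.000000×(2.718282 - 2.718097)/(0.000000 - (-0.000068))
       = 2.718282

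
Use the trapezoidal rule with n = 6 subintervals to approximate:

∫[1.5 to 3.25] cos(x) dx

f(x) = cos(x)
a = 1.5, b = 3.25, n = 6
h = (b - a)/n = 0.291667

Trapezoidal rule: (h/2)[f(x₀) + 2f(x₁) + 2f(x₂) + ... + f(xₙ)]

x_0 = 1.5000, f(x_0) = 0.070737, coefficient = 1
x_1 = 1.7917, f(x_1) = -0.219079, coefficient = 2
x_2 = 2.0833, f(x_2) = -0.490390, coefficient = 2
x_3 = 2.3750, f(x_3) = -0.720278, coefficient = 2
x_4 = 2.6667, f(x_4) = -0.889327, coefficient = 2
x_5 = 2.9583, f(x_5) = -0.983255, coefficient = 2
x_6 = 3.2500, f(x_6) = -0.994130, coefficient = 1

I ≈ (0.291667/2) × -7.528050 = -1.097841
Exact value: -1.105690
Error: 0.007850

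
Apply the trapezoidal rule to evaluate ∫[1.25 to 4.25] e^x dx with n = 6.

f(x) = e^x
a = 1.25, b = 4.25, n = 6
h = (b - a)/n = 0.500000

Trapezoidal rule: (h/2)[f(x₀) + 2f(x₁) + 2f(x₂) + ... + f(xₙ)]

x_0 = 1.2500, f(x_0) = 3.490343, coefficient = 1
x_1 = 1.7500, f(x_1) = 5.754603, coefficient = 2
x_2 = 2.2500, f(x_2) = 9.487736, coefficient = 2
x_3 = 2.7500, f(x_3) = 15.642632, coefficient = 2
x_4 = 3.2500, f(x_4) = 25.790340, coefficient = 2
x_5 = 3.7500, f(x_5) = 42.521082, coefficient = 2
x_6 = 4.2500, f(x_6) = 70.105412, coefficient = 1

I ≈ (0.500000/2) × 271.988540 = 67.997135
Exact value: 66.615069
Error: 1.382066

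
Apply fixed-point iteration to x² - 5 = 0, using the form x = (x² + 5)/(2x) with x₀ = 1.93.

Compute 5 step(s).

Equation: x² - 5 = 0
Fixed-point form: x = (x² + 5)/(2x)
x₀ = 1.93

x_1 = g(1.930000) = 2.260337
x_2 = g(2.260337) = 2.236198
x_3 = g(2.236198) = 2.236068
x_4 = g(2.236068) = 2.236068
x_5 = g(2.236068) = 2.236068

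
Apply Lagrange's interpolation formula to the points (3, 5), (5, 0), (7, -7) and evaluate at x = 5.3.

Lagrange interpolation formula:
P(x) = Σ yᵢ × Lᵢ(x)
where Lᵢ(x) = Π_{j≠i} (x - xⱼ)/(xᵢ - xⱼ)

L_0(5.3) = (5.3 - 5)/(3 - 5) × (5.3 - 7)/(3 - 7) = -0.063750
L_1(5.3) = (5.3 - 3)/(5 - 3) × (5.3 - 7)/(5 - 7) = 0.977500
L_2(5.3) = (5.3 - 3)/(7 - 3) × (5.3 - 5)/(7 - 5) = 0.086250

P(5.3) = 5×L_0(5.3) + 0×L_1(5.3) + (-7)×L_2(5.3)
P(5.3) = -0.922500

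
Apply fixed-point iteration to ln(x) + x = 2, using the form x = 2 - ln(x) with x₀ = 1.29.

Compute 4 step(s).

Equation: ln(x) + x = 2
Fixed-point form: x = 2 - ln(x)
x₀ = 1.29

x_1 = g(1.290000) = 1.745358
x_2 = g(1.745358) = 1.443040
x_3 = g(1.443040) = 1.633248
x_4 = g(1.633248) = 1.509430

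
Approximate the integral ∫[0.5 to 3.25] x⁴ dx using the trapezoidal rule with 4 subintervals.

f(x) = x⁴
a = 0.5, b = 3.25, n = 4
h = (b - a)/n = 0.687500

Trapezoidal rule: (h/2)[f(x₀) + 2f(x₁) + 2f(x₂) + ... + f(xₙ)]

x_0 = 0.5000, f(x_0) = 0.062500, coefficient = 1
x_1 = 1.1875, f(x_1) = 1.988541, coefficient = 2
x_2 = 1.8750, f(x_2) = 12.359619, coefficient = 2
x_3 = 2.5625, f(x_3) = 43.117691, coefficient = 2
x_4 = 3.2500, f(x_4) = 111.566406, coefficient = 1

I ≈ (0.687500/2) × 226.560608 = 77.880209
Exact value: 72.511914
Error: 5.368295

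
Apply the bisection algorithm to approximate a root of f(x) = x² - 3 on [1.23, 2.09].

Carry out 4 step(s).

f(x) = x² - 3
Initial interval: [1.23, 2.09]

Iteration 1:
  c_1 = (1.230000 + 2.090000)/2 = 1.660000
  f(c_1) = f(1.660000) = -0.244400
  f(a) × f(c) ≥ 0, new interval: [1.660000, 2.090000]
Iteration 2:
  c_2 = (1.660000 + 2.090000)/2 = 1.875000
  f(c_2) = f(1.875000) = 0.515625
  f(a) × f(c) < 0, new interval: [1.660000, 1.875000]
Iteration 3:
  c_3 = (1.660000 + 1.875000)/2 = 1.767500
  f(c_3) = f(1.767500) = 0.124056
  f(a) × f(c) < 0, new interval: [1.660000, 1.767500]
Iteration 4:
  c_4 = (1.660000 + 1.767500)/2 = 1.713750
  f(c_4) = f(1.713750) = -0.063061
  f(a) × f(c) ≥ 0, new interval: [1.713750, 1.767500]

After 4 iteration(s), the approximation is c_4 = 1.713750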